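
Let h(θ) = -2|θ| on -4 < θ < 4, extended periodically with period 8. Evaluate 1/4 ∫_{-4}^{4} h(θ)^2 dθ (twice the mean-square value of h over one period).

128/3

1/4 ∫_{-4}^{4} h(θ)^2 dθ = 1/4 · (512/3) = 128/3.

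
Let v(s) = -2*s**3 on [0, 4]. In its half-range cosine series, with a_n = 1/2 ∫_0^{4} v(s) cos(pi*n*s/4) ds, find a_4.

-48/pi**2

a_4 = 1/2 ∫_0^{4} (-2*s**3) cos(pi*s) ds.
Integrating by parts three times (tabular method), an antiderivative of (-2*s**3) cos(pi*s) is -2*s**3*sin(pi*s)/pi - 6*s**2*cos(pi*s)/pi**2 + 12*s*sin(pi*s)/pi**3 + 12*cos(pi*s)/pi**4; evaluating from 0 to 4: ∫_{0}^{4} (-2*s**3) cos(pi*s) ds = (12*(1 - 8*pi**2)/pi**4) - (12/pi**4) = -96/pi**2.
Hence a_4 = (1/2)·(-96/pi**2) = -48/pi**2.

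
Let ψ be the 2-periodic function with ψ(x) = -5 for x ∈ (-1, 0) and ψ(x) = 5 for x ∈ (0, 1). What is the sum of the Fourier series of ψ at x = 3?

x = 3 differs from x = 1 by 1 full period(s), and the series is 2-periodic.
At x = 1 the one-sided limits are ψ(1^-) = 5 and ψ(1^+) = -5.
By Dirichlet's theorem the series converges to their average, [(5) + (-5)]/2 = 0.

0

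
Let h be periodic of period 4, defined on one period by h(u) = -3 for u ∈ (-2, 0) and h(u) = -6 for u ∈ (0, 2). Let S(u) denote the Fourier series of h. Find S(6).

u = 6 differs from u = -2 by 2 full period(s), and the series is 4-periodic.
At u = -2 the one-sided limits are h(-2^-) = -6 and h(-2^+) = -3.
By Dirichlet's theorem the series converges to their average, [(-6) + (-3)]/2 = -9/2.

-9/2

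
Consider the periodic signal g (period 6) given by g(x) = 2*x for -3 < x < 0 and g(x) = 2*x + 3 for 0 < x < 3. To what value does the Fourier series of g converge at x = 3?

At x = 3 the one-sided limits are g(3^-) = 9 and g(3^+) = -6.
By Dirichlet's theorem the series converges to their average, [(9) + (-6)]/2 = 3/2.

3/2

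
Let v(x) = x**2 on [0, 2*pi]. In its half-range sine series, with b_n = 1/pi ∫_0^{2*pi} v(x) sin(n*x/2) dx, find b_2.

-4*pi

b_2 = 1/pi ∫_0^{2*pi} (x**2) sin(x) dx.
Integrating by parts twice (tabular method), an antiderivative of (x**2) sin(x) is -x**2*cos(x) + 2*x*sin(x) + 2*cos(x); evaluating from 0 to 2*pi: ∫_{0}^{2*pi} (x**2) sin(x) dx = (2 - 4*pi**2) - (2) = -4*pi**2.
Hence b_2 = (1/pi)·(-4*pi**2) = -4*pi.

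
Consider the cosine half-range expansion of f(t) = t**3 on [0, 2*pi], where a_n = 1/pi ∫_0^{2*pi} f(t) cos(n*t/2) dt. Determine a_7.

48*(4 - 49*pi**2)/(2401*pi)

a_7 = 1/pi ∫_0^{2*pi} (t**3) cos(7*t/2) dt.
Integrating by parts three times (tabular method), an antiderivative of (t**3) cos(7*t/2) is 2*t**3*sin(7*t/2)/7 + 12*t**2*cos(7*t/2)/49 - 48*t*sin(7*t/2)/343 - 96*cos(7*t/2)/2401; evaluating from 0 to 2*pi: ∫_{0}^{2*pi} (t**3) cos(7*t/2) dt = (96/2401 - 48*pi**2/49) - (-96/2401) = 192/2401 - 48*pi**2/49.
Hence a_7 = (1/pi)·(192/2401 - 48*pi**2/49) = 48*(4 - 49*pi**2)/(2401*pi).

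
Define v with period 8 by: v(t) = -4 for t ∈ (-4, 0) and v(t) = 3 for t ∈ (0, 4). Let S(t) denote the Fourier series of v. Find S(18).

t = 18 differs from t = 2 by 2 full period(s), and the series is 8-periodic.
v is continuous at t = 2 with value 3, so the series converges to 3 there.

3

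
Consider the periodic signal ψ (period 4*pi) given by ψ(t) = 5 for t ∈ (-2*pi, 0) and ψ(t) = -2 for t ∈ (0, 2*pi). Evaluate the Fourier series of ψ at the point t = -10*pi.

3/2

t = -10*pi differs from t = -2*pi by -2 full period(s), and the series is 4*pi-periodic.
At t = -2*pi the one-sided limits are ψ(-2*pi^-) = -2 and ψ(-2*pi^+) = 5.
By Dirichlet's theorem the series converges to their average, [(-2) + (5)]/2 = 3/2.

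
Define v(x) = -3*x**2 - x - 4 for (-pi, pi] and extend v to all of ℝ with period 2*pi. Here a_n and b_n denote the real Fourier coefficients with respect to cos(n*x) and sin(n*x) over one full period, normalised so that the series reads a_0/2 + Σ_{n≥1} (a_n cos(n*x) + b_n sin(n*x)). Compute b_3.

b_3 = 1/pi ∫_{-pi}^{pi} v(x) sin(3*x) dx.
Integrating by parts twice (tabular method), an antiderivative of (-3*x**2 - x - 4) sin(3*x) is x**2*cos(3*x) - 2*x*sin(3*x)/3 + x*cos(3*x)/3 - sin(3*x)/9 + 10*cos(3*x)/9; evaluating from -pi to pi: ∫_{-pi}^{pi} (-3*x**2 - x - 4) sin(3*x) dx = (-pi**2 - 10/9 - pi/3) - (-pi**2 - 10/9 + pi/3) = -2*pi/3.
Hence b_3 = (1/pi)·(-2*pi/3) = -2/3.

-2/3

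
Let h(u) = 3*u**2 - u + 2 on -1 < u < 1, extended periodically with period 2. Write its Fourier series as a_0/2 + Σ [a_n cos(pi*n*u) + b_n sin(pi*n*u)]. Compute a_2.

a_2 = ∫_{-1}^{1} h(u) cos(2*pi*u) du.
Integrating by parts twice (tabular method), an antiderivative of (3*u**2 - u + 2) cos(2*pi*u) is 3*u**2*sin(2*pi*u)/(2*pi) - u*sin(2*pi*u)/(2*pi) + 3*u*cos(2*pi*u)/(2*pi**2) - 3*sin(2*pi*u)/(4*pi**3) + sin(2*pi*u)/pi - cos(2*pi*u)/(4*pi**2); evaluating from -1 to 1: ∫_{-1}^{1} (3*u**2 - u + 2) cos(2*pi*u) du = (5/(4*pi**2)) - (-7/(4*pi**2)) = 3/pi**2.
Hence a_2 = 3/pi**2.

3/pi**2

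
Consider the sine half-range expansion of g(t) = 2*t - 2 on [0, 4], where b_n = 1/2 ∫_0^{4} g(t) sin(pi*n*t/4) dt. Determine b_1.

8/pi

b_1 = 1/2 ∫_0^{4} (2*t - 2) sin(pi*t/4) dt.
Integrating by parts (boundary term plus one more integral), an antiderivative of (2*t - 2) sin(pi*t/4) is -8*t*cos(pi*t/4)/pi + 32*sin(pi*t/4)/pi**2 + 8*cos(pi*t/4)/pi; evaluating from 0 to 4: ∫_{0}^{4} (2*t - 2) sin(pi*t/4) dt = (24/pi) - (8/pi) = 16/pi.
Hence b_1 = (1/2)·(16/pi) = 8/pi.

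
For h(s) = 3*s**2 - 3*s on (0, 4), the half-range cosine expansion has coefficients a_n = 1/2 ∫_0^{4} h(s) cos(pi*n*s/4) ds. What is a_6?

a_6 = 1/2 ∫_0^{4} (3*s**2 - 3*s) cos(3*pi*s/2) ds.
Integrating by parts twice (tabular method), an antiderivative of (3*s**2 - 3*s) cos(3*pi*s/2) is 2*s**2*sin(3*pi*s/2)/pi - 2*s*sin(3*pi*s/2)/pi + 8*s*cos(3*pi*s/2)/(3*pi**2) - 16*sin(3*pi*s/2)/(9*pi**3) - 4*cos(3*pi*s/2)/(3*pi**2); evaluating from 0 to 4: ∫_{0}^{4} (3*s**2 - 3*s) cos(3*pi*s/2) ds = (28/(3*pi**2)) - (-4/(3*pi**2)) = 32/(3*pi**2).
Hence a_6 = (1/2)·(32/(3*pi**2)) = 16/(3*pi**2).

16/(3*pi**2)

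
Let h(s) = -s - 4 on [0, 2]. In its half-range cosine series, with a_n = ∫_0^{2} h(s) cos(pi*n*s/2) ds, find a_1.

a_1 = ∫_0^{2} (-s - 4) cos(pi*s/2) ds.
Integrating by parts (boundary term plus one more integral), an antiderivative of (-s - 4) cos(pi*s/2) is -2*s*sin(pi*s/2)/pi - 8*sin(pi*s/2)/pi - 4*cos(pi*s/2)/pi**2; evaluating from 0 to 2: ∫_{0}^{2} (-s - 4) cos(pi*s/2) ds = (4/pi**2) - (-4/pi**2) = 8/pi**2.
Hence a_1 = 8/pi**2.

8/pi**2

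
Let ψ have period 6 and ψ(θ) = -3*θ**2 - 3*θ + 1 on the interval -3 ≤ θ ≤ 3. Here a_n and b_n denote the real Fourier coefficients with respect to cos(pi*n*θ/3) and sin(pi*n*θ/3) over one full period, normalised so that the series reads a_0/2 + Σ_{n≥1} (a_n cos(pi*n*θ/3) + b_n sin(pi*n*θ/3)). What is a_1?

108/pi**2

a_1 = 1/3 ∫_{-3}^{3} ψ(θ) cos(pi*θ/3) dθ.
Integrating by parts twice (tabular method), an antiderivative of (-3*θ**2 - 3*θ + 1) cos(pi*θ/3) is -9*θ**2*sin(pi*θ/3)/pi - 9*θ*sin(pi*θ/3)/pi - 54*θ*cos(pi*θ/3)/pi**2 + 3*sin(pi*θ/3)/pi + 162*sin(pi*θ/3)/pi**3 - 27*cos(pi*θ/3)/pi**2; evaluating from -3 to 3: ∫_{-3}^{3} (-3*θ**2 - 3*θ + 1) cos(pi*θ/3) dθ = (189/pi**2) - (-135/pi**2) = 324/pi**2.
Hence a_1 = (1/3)·(324/pi**2) = 108/pi**2.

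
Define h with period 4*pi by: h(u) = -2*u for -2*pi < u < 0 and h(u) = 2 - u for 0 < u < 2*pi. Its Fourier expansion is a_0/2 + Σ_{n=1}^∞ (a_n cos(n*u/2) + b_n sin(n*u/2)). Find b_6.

b_6 = (1/(2*pi)) ∫_{-2*pi}^{2*pi} h(u) sin(3*u) du.
Split the integral at the breakpoints.
Integrating by parts (boundary term plus one more integral), an antiderivative of (-2*u) sin(3*u) is 2*u*cos(3*u)/3 - 2*sin(3*u)/9; evaluating from -2*pi to 0: ∫_{-2*pi}^{0} (-2*u) sin(3*u) du = (0) - (-4*pi/3) = 4*pi/3.
Integrating by parts (boundary term plus one more integral), an antiderivative of (2 - u) sin(3*u) is u*cos(3*u)/3 - sin(3*u)/9 - 2*cos(3*u)/3; evaluating from 0 to 2*pi: ∫_{0}^{2*pi} (2 - u) sin(3*u) du = (-2/3 + 2*pi/3) - (-2/3) = 2*pi/3.
Summing the pieces and multiplying by (1/(2*pi)) gives b_6 = 1.

1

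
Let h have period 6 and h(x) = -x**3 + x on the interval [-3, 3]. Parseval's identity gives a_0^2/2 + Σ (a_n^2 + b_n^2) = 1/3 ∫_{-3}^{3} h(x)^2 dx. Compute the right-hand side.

5232/35

1/3 ∫_{-3}^{3} h(x)^2 dx = 1/3 · (15696/35) = 5232/35.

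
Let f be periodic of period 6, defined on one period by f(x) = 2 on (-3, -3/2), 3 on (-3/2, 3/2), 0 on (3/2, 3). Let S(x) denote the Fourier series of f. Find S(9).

1

x = 9 differs from x = -3 by 2 full period(s), and the series is 6-periodic.
At x = -3 the one-sided limits are f(-3^-) = 0 and f(-3^+) = 2.
By Dirichlet's theorem the series converges to their average, [(0) + (2)]/2 = 1.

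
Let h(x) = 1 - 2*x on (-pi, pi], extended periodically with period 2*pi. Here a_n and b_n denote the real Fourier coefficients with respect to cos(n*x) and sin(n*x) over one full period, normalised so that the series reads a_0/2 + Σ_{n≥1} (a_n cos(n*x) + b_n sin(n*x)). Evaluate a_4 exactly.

a_4 = 1/pi ∫_{-pi}^{pi} h(x) cos(4*x) dx.
Integrating by parts (boundary term plus one more integral), an antiderivative of (1 - 2*x) cos(4*x) is -x*sin(4*x)/2 + sin(4*x)/4 - cos(4*x)/8; evaluating from -pi to pi: ∫_{-pi}^{pi} (1 - 2*x) cos(4*x) dx = (-1/8) - (-1/8) = 0.
Hence a_4 = (1/pi)·(0) = 0.

0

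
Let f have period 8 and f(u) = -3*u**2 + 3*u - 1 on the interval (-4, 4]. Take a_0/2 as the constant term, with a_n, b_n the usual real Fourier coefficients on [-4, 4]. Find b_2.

b_2 = 1/4 ∫_{-4}^{4} f(u) sin(pi*u/2) du.
Integrating by parts twice (tabular method), an antiderivative of (-3*u**2 + 3*u - 1) sin(pi*u/2) is 6*u**2*cos(pi*u/2)/pi - 24*u*sin(pi*u/2)/pi**2 - 6*u*cos(pi*u/2)/pi + 12*sin(pi*u/2)/pi**2 - 48*cos(pi*u/2)/pi**3 + 2*cos(pi*u/2)/pi; evaluating from -4 to 4: ∫_{-4}^{4} (-3*u**2 + 3*u - 1) sin(pi*u/2) du = (-48/pi**3 + 74/pi) - (-48/pi**3 + 122/pi) = -48/pi.
Hence b_2 = (1/4)·(-48/pi) = -12/pi.

-12/pi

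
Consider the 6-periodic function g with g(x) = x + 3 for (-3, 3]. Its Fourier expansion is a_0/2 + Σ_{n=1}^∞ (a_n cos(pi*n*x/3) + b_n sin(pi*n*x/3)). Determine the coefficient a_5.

0

a_5 = 1/3 ∫_{-3}^{3} g(x) cos(5*pi*x/3) dx.
Integrating by parts (boundary term plus one more integral), an antiderivative of (x + 3) cos(5*pi*x/3) is 3*x*sin(5*pi*x/3)/(5*pi) + 9*sin(5*pi*x/3)/(5*pi) + 9*cos(5*pi*x/3)/(25*pi**2); evaluating from -3 to 3: ∫_{-3}^{3} (x + 3) cos(5*pi*x/3) dx = (-9/(25*pi**2)) - (-9/(25*pi**2)) = 0.
Hence a_5 = (1/3)·(0) = 0.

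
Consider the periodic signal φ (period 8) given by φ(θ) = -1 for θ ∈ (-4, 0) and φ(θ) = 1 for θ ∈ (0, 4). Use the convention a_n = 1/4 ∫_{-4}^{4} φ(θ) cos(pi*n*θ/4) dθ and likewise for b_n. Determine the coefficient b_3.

b_3 = 1/4 ∫_{-4}^{4} φ(θ) sin(3*pi*θ/4) dθ.
φ is odd and sin(3*pi*θ/4) is odd, so the integrand is even and b_3 = 1/2 ∫_0^{4} φ(θ) sin(3*pi*θ/4) dθ.
Directly, an antiderivative of (1) sin(3*pi*θ/4) is -4*cos(3*pi*θ/4)/(3*pi); evaluating from 0 to 4: ∫_{0}^{4} (1) sin(3*pi*θ/4) dθ = (4/(3*pi)) - (-4/(3*pi)) = 8/(3*pi).
Hence b_3 = (1/2)·(8/(3*pi)) = 4/(3*pi).

4/(3*pi)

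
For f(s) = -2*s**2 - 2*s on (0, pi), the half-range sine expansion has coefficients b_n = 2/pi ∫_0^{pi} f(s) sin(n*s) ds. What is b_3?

4*(-9*pi**2 - 9*pi + 4)/(27*pi)

b_3 = 2/pi ∫_0^{pi} (-2*s**2 - 2*s) sin(3*s) ds.
Integrating by parts twice (tabular method), an antiderivative of (-2*s**2 - 2*s) sin(3*s) is 2*s**2*cos(3*s)/3 - 4*s*sin(3*s)/9 + 2*s*cos(3*s)/3 - 2*sin(3*s)/9 - 4*cos(3*s)/27; evaluating from 0 to pi: ∫_{0}^{pi} (-2*s**2 - 2*s) sin(3*s) ds = (-2*pi**2/3 - 2*pi/3 + 4/27) - (-4/27) = -2*pi**2/3 - 2*pi/3 + 8/27.
Hence b_3 = (2/pi)·(-2*pi**2/3 - 2*pi/3 + 8/27) = 4*(-9*pi**2 - 9*pi + 4)/(27*pi).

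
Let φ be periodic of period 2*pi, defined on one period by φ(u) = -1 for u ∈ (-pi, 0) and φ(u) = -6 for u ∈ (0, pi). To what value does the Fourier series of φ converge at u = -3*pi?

u = -3*pi differs from u = -pi by -1 full period(s), and the series is 2*pi-periodic.
At u = -pi the one-sided limits are φ(-pi^-) = -6 and φ(-pi^+) = -1.
By Dirichlet's theorem the series converges to their average, [(-6) + (-1)]/2 = -7/2.

-7/2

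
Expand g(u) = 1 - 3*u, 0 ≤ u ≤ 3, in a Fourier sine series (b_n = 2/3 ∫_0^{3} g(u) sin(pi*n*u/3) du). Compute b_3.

-14/(3*pi)

b_3 = 2/3 ∫_0^{3} (1 - 3*u) sin(pi*u) du.
Integrating by parts (boundary term plus one more integral), an antiderivative of (1 - 3*u) sin(pi*u) is 3*u*cos(pi*u)/pi - 3*sin(pi*u)/pi**2 - cos(pi*u)/pi; evaluating from 0 to 3: ∫_{0}^{3} (1 - 3*u) sin(pi*u) du = (-8/pi) - (-1/pi) = -7/pi.
Hence b_3 = (2/3)·(-7/pi) = -14/(3*pi).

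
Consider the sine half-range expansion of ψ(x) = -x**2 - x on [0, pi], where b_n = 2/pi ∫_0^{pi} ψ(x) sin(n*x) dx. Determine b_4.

1/2 + pi/2

b_4 = 2/pi ∫_0^{pi} (-x**2 - x) sin(4*x) dx.
Integrating by parts twice (tabular method), an antiderivative of (-x**2 - x) sin(4*x) is x**2*cos(4*x)/4 - x*sin(4*x)/8 + x*cos(4*x)/4 - sin(4*x)/16 - cos(4*x)/32; evaluating from 0 to pi: ∫_{0}^{pi} (-x**2 - x) sin(4*x) dx = (-1/32 + pi/4 + pi**2/4) - (-1/32) = pi*(1 + pi)/4.
Hence b_4 = (2/pi)·(pi*(1 + pi)/4) = 1/2 + pi/2.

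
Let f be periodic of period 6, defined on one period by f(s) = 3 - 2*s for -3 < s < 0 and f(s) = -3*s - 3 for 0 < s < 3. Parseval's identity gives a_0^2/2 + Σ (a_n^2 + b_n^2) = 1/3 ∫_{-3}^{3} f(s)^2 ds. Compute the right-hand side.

1/3 ∫_{-3}^{3} f(s)^2 ds = 1/3 · (306) = 102.

102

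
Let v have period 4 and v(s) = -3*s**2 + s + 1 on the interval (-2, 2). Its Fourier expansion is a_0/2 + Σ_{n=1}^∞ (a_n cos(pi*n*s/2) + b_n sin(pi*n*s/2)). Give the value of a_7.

48/(49*pi**2)

a_7 = 1/2 ∫_{-2}^{2} v(s) cos(7*pi*s/2) ds.
Integrating by parts twice (tabular method), an antiderivative of (-3*s**2 + s + 1) cos(7*pi*s/2) is -6*s**2*sin(7*pi*s/2)/(7*pi) + 2*s*sin(7*pi*s/2)/(7*pi) - 24*s*cos(7*pi*s/2)/(49*pi**2) + 48*sin(7*pi*s/2)/(343*pi**3) + 2*sin(7*pi*s/2)/(7*pi) + 4*cos(7*pi*s/2)/(49*pi**2); evaluating from -2 to 2: ∫_{-2}^{2} (-3*s**2 + s + 1) cos(7*pi*s/2) ds = (44/(49*pi**2)) - (-52/(49*pi**2)) = 96/(49*pi**2).
Hence a_7 = (1/2)·(96/(49*pi**2)) = 48/(49*pi**2).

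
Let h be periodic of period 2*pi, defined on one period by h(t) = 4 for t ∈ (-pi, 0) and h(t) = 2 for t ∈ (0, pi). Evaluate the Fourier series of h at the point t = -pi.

3

t = -pi differs from t = pi by -1 full period(s), and the series is 2*pi-periodic.
At t = pi the one-sided limits are h(pi^-) = 2 and h(pi^+) = 4.
By Dirichlet's theorem the series converges to their average, [(2) + (4)]/2 = 3.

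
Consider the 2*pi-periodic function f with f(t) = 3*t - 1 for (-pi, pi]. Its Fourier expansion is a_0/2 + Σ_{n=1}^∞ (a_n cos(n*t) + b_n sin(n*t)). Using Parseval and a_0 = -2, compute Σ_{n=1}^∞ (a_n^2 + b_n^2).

Parseval: a_0^2/2 + Σ_{n≥1} (a_n^2+b_n^2) = 1/pi ∫_{-pi}^{pi} f(t)^2 dt = 2 + 6*pi**2.
Subtract a_0^2/2 = 2: Σ (a_n^2+b_n^2) = 6*pi**2.

6*pi**2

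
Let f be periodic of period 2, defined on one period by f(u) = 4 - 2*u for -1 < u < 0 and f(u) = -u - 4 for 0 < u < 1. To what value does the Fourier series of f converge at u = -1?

At u = -1 the one-sided limits are f(-1^-) = -5 and f(-1^+) = 6.
By Dirichlet's theorem the series converges to their average, [(-5) + (6)]/2 = 1/2.

1/2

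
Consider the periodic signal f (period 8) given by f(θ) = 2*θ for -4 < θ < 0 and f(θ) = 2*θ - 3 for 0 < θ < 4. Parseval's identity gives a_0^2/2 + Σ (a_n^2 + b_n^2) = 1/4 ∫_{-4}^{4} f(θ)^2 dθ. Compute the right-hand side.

1/4 ∫_{-4}^{4} f(θ)^2 dθ = 1/4 · (332/3) = 83/3.

83/3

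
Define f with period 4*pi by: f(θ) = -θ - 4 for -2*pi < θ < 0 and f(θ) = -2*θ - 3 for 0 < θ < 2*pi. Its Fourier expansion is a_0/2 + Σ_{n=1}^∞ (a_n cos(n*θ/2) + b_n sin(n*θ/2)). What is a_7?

a_7 = (1/(2*pi)) ∫_{-2*pi}^{2*pi} f(θ) cos(7*θ/2) dθ.
Split the integral at the breakpoints.
Integrating by parts (boundary term plus one more integral), an antiderivative of (-θ - 4) cos(7*θ/2) is -2*θ*sin(7*θ/2)/7 - 8*sin(7*θ/2)/7 - 4*cos(7*θ/2)/49; evaluating from -2*pi to 0: ∫_{-2*pi}^{0} (-θ - 4) cos(7*θ/2) dθ = (-4/49) - (4/49) = -8/49.
Integrating by parts (boundary term plus one more integral), an antiderivative of (-2*θ - 3) cos(7*θ/2) is -4*θ*sin(7*θ/2)/7 - 6*sin(7*θ/2)/7 - 8*cos(7*θ/2)/49; evaluating from 0 to 2*pi: ∫_{0}^{2*pi} (-2*θ - 3) cos(7*θ/2) dθ = (8/49) - (-8/49) = 16/49.
Summing the pieces and multiplying by (1/(2*pi)) gives a_7 = 4/(49*pi).

4/(49*pi)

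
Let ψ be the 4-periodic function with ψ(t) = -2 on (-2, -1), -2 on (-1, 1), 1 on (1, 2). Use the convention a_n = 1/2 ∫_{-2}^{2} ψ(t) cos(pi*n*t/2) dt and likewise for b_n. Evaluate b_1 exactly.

3/pi

b_1 = 1/2 ∫_{-2}^{2} ψ(t) sin(pi*t/2) dt.
Split the integral at the breakpoints.
Directly, an antiderivative of (-2) sin(pi*t/2) is 4*cos(pi*t/2)/pi; evaluating from -2 to -1: ∫_{-2}^{-1} (-2) sin(pi*t/2) dt = (0) - (-4/pi) = 4/pi.
Directly, an antiderivative of (-2) sin(pi*t/2) is 4*cos(pi*t/2)/pi; evaluating from -1 to 1: ∫_{-1}^{1} (-2) sin(pi*t/2) dt = (0) - (0) = 0.
Directly, an antiderivative of (1) sin(pi*t/2) is -2*cos(pi*t/2)/pi; evaluating from 1 to 2: ∫_{1}^{2} (1) sin(pi*t/2) dt = (2/pi) - (0) = 2/pi.
Summing the pieces and multiplying by (1/2) gives b_1 = 3/pi.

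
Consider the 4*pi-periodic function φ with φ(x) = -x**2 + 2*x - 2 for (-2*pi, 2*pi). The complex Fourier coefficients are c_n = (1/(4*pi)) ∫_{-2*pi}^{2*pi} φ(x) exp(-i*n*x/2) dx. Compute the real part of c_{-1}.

8

Since φ is real-valued, Re(c_{-1}) = (1/(4*pi)) ∫_{-2*pi}^{2*pi} φ(x) cos(-x/2) dx = a_{1}/2.
Integrating by parts twice (tabular method), an antiderivative of (-x**2 + 2*x - 2) cos(-x/2) is -2*x**2*sin(x/2) + 4*x*sin(x/2) - 8*x*cos(x/2) + 12*sin(x/2) + 8*cos(x/2); evaluating from -2*pi to 2*pi: ∫_{-2*pi}^{2*pi} (-x**2 + 2*x - 2) cos(-x/2) dx = (-8 + 16*pi) - (-16*pi - 8) = 32*pi.
Hence Re(c_{-1}) = (1/(4*pi))·(32*pi) = 8.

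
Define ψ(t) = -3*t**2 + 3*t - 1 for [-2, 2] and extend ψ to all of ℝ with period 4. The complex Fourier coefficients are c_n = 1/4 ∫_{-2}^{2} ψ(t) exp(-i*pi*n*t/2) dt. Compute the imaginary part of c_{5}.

Since ψ is real-valued, Im(c_{5}) = -1/4 ∫_{-2}^{2} ψ(t) sin(5*pi*t/2) dt = -b_{5}/2.
Integrating by parts twice (tabular method), an antiderivative of (-3*t**2 + 3*t - 1) sin(5*pi*t/2) is 6*t**2*cos(5*pi*t/2)/(5*pi) - 24*t*sin(5*pi*t/2)/(25*pi**2) - 6*t*cos(5*pi*t/2)/(5*pi) + 12*sin(5*pi*t/2)/(25*pi**2) - 48*cos(5*pi*t/2)/(125*pi**3) + 2*cos(5*pi*t/2)/(5*pi); evaluating from -2 to 2: ∫_{-2}^{2} (-3*t**2 + 3*t - 1) sin(5*pi*t/2) dt = (2*(24 - 175*pi**2)/(125*pi**3)) - (2*(24 - 475*pi**2)/(125*pi**3)) = 24/(5*pi).
Hence Im(c_{5}) = (-1/4)·(24/(5*pi)) = -6/(5*pi).

-6/(5*pi)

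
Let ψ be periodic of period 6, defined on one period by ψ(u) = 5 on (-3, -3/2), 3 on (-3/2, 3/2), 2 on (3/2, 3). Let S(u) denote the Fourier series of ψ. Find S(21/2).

u = 21/2 differs from u = -3/2 by 2 full period(s), and the series is 6-periodic.
At u = -3/2 the one-sided limits are ψ(-3/2^-) = 5 and ψ(-3/2^+) = 3.
By Dirichlet's theorem the series converges to their average, [(5) + (3)]/2 = 4.

4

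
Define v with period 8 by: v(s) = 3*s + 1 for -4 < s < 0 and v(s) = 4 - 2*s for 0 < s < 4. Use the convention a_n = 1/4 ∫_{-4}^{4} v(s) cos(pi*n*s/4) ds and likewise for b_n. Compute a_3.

40/(9*pi**2)

a_3 = 1/4 ∫_{-4}^{4} v(s) cos(3*pi*s/4) ds.
Split the integral at the breakpoints.
Integrating by parts (boundary term plus one more integral), an antiderivative of (3*s + 1) cos(3*pi*s/4) is 4*s*sin(3*pi*s/4)/pi + 4*sin(3*pi*s/4)/(3*pi) + 16*cos(3*pi*s/4)/(3*pi**2); evaluating from -4 to 0: ∫_{-4}^{0} (3*s + 1) cos(3*pi*s/4) ds = (16/(3*pi**2)) - (-16/(3*pi**2)) = 32/(3*pi**2).
Integrating by parts (boundary term plus one more integral), an antiderivative of (4 - 2*s) cos(3*pi*s/4) is -8*s*sin(3*pi*s/4)/(3*pi) + 16*sin(3*pi*s/4)/(3*pi) - 32*cos(3*pi*s/4)/(9*pi**2); evaluating from 0 to 4: ∫_{0}^{4} (4 - 2*s) cos(3*pi*s/4) ds = (32/(9*pi**2)) - (-32/(9*pi**2)) = 64/(9*pi**2).
Summing the pieces and multiplying by (1/4) gives a_3 = 40/(9*pi**2).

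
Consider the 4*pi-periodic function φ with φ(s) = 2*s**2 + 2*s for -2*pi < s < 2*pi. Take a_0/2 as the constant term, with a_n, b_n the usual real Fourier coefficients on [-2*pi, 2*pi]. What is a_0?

16*pi**2/3

a_0 = (1/(2*pi)) ∫_{-2*pi}^{2*pi} φ(s) ds = (1/(2*pi)) · (32*pi**3/3) = 16*pi**2/3.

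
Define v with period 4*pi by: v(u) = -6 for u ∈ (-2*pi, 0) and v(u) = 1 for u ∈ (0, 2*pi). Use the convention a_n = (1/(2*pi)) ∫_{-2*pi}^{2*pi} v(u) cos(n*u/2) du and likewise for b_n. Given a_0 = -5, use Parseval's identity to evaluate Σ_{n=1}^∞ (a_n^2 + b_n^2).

49/2

Parseval: a_0^2/2 + Σ_{n≥1} (a_n^2+b_n^2) = (1/(2*pi)) ∫_{-2*pi}^{2*pi} v(u)^2 du = 37.
Subtract a_0^2/2 = 25/2: Σ (a_n^2+b_n^2) = 49/2.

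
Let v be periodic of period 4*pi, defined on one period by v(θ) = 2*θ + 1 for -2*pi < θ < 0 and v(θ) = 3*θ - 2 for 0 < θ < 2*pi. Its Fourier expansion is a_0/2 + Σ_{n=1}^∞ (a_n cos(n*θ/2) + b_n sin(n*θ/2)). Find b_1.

b_1 = (1/(2*pi)) ∫_{-2*pi}^{2*pi} v(θ) sin(θ/2) dθ.
Split the integral at the breakpoints.
Integrating by parts (boundary term plus one more integral), an antiderivative of (2*θ + 1) sin(θ/2) is -4*θ*cos(θ/2) + 8*sin(θ/2) - 2*cos(θ/2); evaluating from -2*pi to 0: ∫_{-2*pi}^{0} (2*θ + 1) sin(θ/2) dθ = (-2) - (2 - 8*pi) = -4 + 8*pi.
Integrating by parts (boundary term plus one more integral), an antiderivative of (3*θ - 2) sin(θ/2) is -6*θ*cos(θ/2) + 12*sin(θ/2) + 4*cos(θ/2); evaluating from 0 to 2*pi: ∫_{0}^{2*pi} (3*θ - 2) sin(θ/2) dθ = (-4 + 12*pi) - (4) = -8 + 12*pi.
Summing the pieces and multiplying by (1/(2*pi)) gives b_1 = 10 - 6/pi.

10 - 6/pi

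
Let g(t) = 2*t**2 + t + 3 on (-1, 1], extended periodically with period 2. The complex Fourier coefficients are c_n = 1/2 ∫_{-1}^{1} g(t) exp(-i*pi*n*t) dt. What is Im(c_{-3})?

1/(3*pi)

Since g is real-valued, Im(c_{-3}) = -1/2 ∫_{-1}^{1} g(t) sin(-3*pi*t) dt = b_{3}/2.
Integrating by parts twice (tabular method), an antiderivative of (2*t**2 + t + 3) sin(-3*pi*t) is 2*t**2*cos(3*pi*t)/(3*pi) - 4*t*sin(3*pi*t)/(9*pi**2) + t*cos(3*pi*t)/(3*pi) - sin(3*pi*t)/(9*pi**2) - 4*cos(3*pi*t)/(27*pi**3) + cos(3*pi*t)/pi; evaluating from -1 to 1: ∫_{-1}^{1} (2*t**2 + t + 3) sin(-3*pi*t) dt = (-2/pi + 4/(27*pi**3)) - (4*(1 - 9*pi**2)/(27*pi**3)) = -2/(3*pi).
Hence Im(c_{-3}) = (-1/2)·(-2/(3*pi)) = 1/(3*pi).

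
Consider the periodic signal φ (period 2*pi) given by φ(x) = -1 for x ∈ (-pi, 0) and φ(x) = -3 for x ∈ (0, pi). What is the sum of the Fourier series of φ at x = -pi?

-2

At x = -pi the one-sided limits are φ(-pi^-) = -3 and φ(-pi^+) = -1.
By Dirichlet's theorem the series converges to their average, [(-3) + (-1)]/2 = -2.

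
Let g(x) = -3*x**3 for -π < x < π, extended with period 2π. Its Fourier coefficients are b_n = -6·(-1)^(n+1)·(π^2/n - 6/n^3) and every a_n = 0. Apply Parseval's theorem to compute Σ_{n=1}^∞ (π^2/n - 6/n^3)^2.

Parseval: Σ b_n^2 = (1/π) ∫_{-π}^{π} g(x)^2 dx = 18*pi**6/7.
b_n^2 = 36·(π^2/n - 6/n^3)^2, so the sum equals (18*pi**6/7)/36 = pi**6/14.

pi**6/14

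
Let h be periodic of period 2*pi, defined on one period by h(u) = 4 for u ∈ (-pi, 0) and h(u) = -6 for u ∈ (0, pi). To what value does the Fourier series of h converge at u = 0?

At u = 0 the one-sided limits are h(0^-) = 4 and h(0^+) = -6.
By Dirichlet's theorem the series converges to their average, [(4) + (-6)]/2 = -1.

-1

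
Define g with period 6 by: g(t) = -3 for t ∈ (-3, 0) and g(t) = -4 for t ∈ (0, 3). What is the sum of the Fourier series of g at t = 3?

At t = 3 the one-sided limits are g(3^-) = -4 and g(3^+) = -3.
By Dirichlet's theorem the series converges to their average, [(-4) + (-3)]/2 = -7/2.

-7/2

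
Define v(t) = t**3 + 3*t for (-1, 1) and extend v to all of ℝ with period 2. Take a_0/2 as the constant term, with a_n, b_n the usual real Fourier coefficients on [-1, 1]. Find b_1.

-12/pi**3 + 8/pi

b_1 = ∫_{-1}^{1} v(t) sin(pi*t) dt.
v is odd and sin(pi*t) is odd, so the integrand is even and b_1 = 2 ∫_0^{1} v(t) sin(pi*t) dt.
Integrating by parts three times (tabular method), an antiderivative of (t**3 + 3*t) sin(pi*t) is -t**3*cos(pi*t)/pi + 3*t**2*sin(pi*t)/pi**2 - 3*t*cos(pi*t)/pi + 6*t*cos(pi*t)/pi**3 - 6*sin(pi*t)/pi**4 + 3*sin(pi*t)/pi**2; evaluating from 0 to 1: ∫_{0}^{1} (t**3 + 3*t) sin(pi*t) dt = (-6/pi**3 + 4/pi) - (0) = -6/pi**3 + 4/pi.
Hence b_1 = 2·(-6/pi**3 + 4/pi) = -12/pi**3 + 8/pi.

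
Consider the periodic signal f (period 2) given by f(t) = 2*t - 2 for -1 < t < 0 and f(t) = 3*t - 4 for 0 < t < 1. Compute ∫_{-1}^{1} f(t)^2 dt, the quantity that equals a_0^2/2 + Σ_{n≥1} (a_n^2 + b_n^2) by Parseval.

49/3

∫_{-1}^{1} f(t)^2 dt = 49/3.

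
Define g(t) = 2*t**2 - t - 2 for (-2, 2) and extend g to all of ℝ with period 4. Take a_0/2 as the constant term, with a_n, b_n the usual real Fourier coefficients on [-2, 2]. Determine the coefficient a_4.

a_4 = 1/2 ∫_{-2}^{2} g(t) cos(2*pi*t) dt.
Integrating by parts twice (tabular method), an antiderivative of (2*t**2 - t - 2) cos(2*pi*t) is t**2*sin(2*pi*t)/pi - t*sin(2*pi*t)/(2*pi) + t*cos(2*pi*t)/pi**2 - sin(2*pi*t)/pi - sin(2*pi*t)/(2*pi**3) - cos(2*pi*t)/(4*pi**2); evaluating from -2 to 2: ∫_{-2}^{2} (2*t**2 - t - 2) cos(2*pi*t) dt = (7/(4*pi**2)) - (-9/(4*pi**2)) = 4/pi**2.
Hence a_4 = (1/2)·(4/pi**2) = 2/pi**2.

2/pi**2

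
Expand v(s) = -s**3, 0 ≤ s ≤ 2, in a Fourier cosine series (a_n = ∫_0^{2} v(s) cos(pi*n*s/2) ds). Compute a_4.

a_4 = ∫_0^{2} (-s**3) cos(2*pi*s) ds.
Integrating by parts three times (tabular method), an antiderivative of (-s**3) cos(2*pi*s) is -s**3*sin(2*pi*s)/(2*pi) - 3*s**2*cos(2*pi*s)/(4*pi**2) + 3*s*sin(2*pi*s)/(4*pi**3) + 3*cos(2*pi*s)/(8*pi**4); evaluating from 0 to 2: ∫_{0}^{2} (-s**3) cos(2*pi*s) ds = (3*(1 - 8*pi**2)/(8*pi**4)) - (3/(8*pi**4)) = -3/pi**2.
Hence a_4 = -3/pi**2.

-3/pi**2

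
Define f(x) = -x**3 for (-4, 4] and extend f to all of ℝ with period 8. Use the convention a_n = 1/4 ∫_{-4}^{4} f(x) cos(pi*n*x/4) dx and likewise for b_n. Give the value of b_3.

b_3 = 1/4 ∫_{-4}^{4} f(x) sin(3*pi*x/4) dx.
f is odd and sin(3*pi*x/4) is odd, so the integrand is even and b_3 = 1/2 ∫_0^{4} f(x) sin(3*pi*x/4) dx.
Integrating by parts three times (tabular method), an antiderivative of (-x**3) sin(3*pi*x/4) is 4*x**3*cos(3*pi*x/4)/(3*pi) - 16*x**2*sin(3*pi*x/4)/(3*pi**2) - 128*x*cos(3*pi*x/4)/(9*pi**3) + 512*sin(3*pi*x/4)/(27*pi**4); evaluating from 0 to 4: ∫_{0}^{4} (-x**3) sin(3*pi*x/4) dx = (256*(2 - 3*pi**2)/(9*pi**3)) - (0) = 256*(2 - 3*pi**2)/(9*pi**3).
Hence b_3 = (1/2)·(256*(2 - 3*pi**2)/(9*pi**3)) = 128*(2 - 3*pi**2)/(9*pi**3).

128*(2 - 3*pi**2)/(9*pi**3)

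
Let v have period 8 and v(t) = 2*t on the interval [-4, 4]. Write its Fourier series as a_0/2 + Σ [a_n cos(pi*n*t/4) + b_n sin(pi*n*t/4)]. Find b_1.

b_1 = 1/4 ∫_{-4}^{4} v(t) sin(pi*t/4) dt.
v is odd and sin(pi*t/4) is odd, so the integrand is even and b_1 = 1/2 ∫_0^{4} v(t) sin(pi*t/4) dt.
Integrating by parts (boundary term plus one more integral), an antiderivative of (2*t) sin(pi*t/4) is -8*t*cos(pi*t/4)/pi + 32*sin(pi*t/4)/pi**2; evaluating from 0 to 4: ∫_{0}^{4} (2*t) sin(pi*t/4) dt = (32/pi) - (0) = 32/pi.
Hence b_1 = (1/2)·(32/pi) = 16/pi.

16/pi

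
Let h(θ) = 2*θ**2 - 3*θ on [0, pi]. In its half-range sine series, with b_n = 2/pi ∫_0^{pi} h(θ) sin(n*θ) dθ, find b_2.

3 - 2*pi

b_2 = 2/pi ∫_0^{pi} (2*θ**2 - 3*θ) sin(2*θ) dθ.
Integrating by parts twice (tabular method), an antiderivative of (2*θ**2 - 3*θ) sin(2*θ) is -θ**2*cos(2*θ) + θ*sin(2*θ) + 3*θ*cos(2*θ)/2 - 3*sin(2*θ)/4 + cos(2*θ)/2; evaluating from 0 to pi: ∫_{0}^{pi} (2*θ**2 - 3*θ) sin(2*θ) dθ = (-pi**2 + 1/2 + 3*pi/2) - (1/2) = pi*(3 - 2*pi)/2.
Hence b_2 = (2/pi)·(pi*(3 - 2*pi)/2) = 3 - 2*pi.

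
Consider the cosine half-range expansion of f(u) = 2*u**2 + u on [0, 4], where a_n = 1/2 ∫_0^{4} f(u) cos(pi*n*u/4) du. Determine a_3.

a_3 = 1/2 ∫_0^{4} (2*u**2 + u) cos(3*pi*u/4) du.
Integrating by parts twice (tabular method), an antiderivative of (2*u**2 + u) cos(3*pi*u/4) is 8*u**2*sin(3*pi*u/4)/(3*pi) + 4*u*sin(3*pi*u/4)/(3*pi) + 64*u*cos(3*pi*u/4)/(9*pi**2) - 256*sin(3*pi*u/4)/(27*pi**3) + 16*cos(3*pi*u/4)/(9*pi**2); evaluating from 0 to 4: ∫_{0}^{4} (2*u**2 + u) cos(3*pi*u/4) du = (-272/(9*pi**2)) - (16/(9*pi**2)) = -32/pi**2.
Hence a_3 = (1/2)·(-32/pi**2) = -16/pi**2.

-16/pi**2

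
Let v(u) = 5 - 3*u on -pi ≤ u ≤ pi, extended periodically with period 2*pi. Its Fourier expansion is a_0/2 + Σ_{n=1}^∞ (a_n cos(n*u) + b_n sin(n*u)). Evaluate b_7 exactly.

b_7 = 1/pi ∫_{-pi}^{pi} v(u) sin(7*u) du.
Integrating by parts (boundary term plus one more integral), an antiderivative of (5 - 3*u) sin(7*u) is 3*u*cos(7*u)/7 - 3*sin(7*u)/49 - 5*cos(7*u)/7; evaluating from -pi to pi: ∫_{-pi}^{pi} (5 - 3*u) sin(7*u) du = (5/7 - 3*pi/7) - (5/7 + 3*pi/7) = -6*pi/7.
Hence b_7 = (1/pi)·(-6*pi/7) = -6/7.

-6/7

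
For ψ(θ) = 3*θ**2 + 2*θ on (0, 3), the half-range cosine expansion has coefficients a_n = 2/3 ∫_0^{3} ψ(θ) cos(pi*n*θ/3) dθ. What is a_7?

a_7 = 2/3 ∫_0^{3} (3*θ**2 + 2*θ) cos(7*pi*θ/3) dθ.
Integrating by parts twice (tabular method), an antiderivative of (3*θ**2 + 2*θ) cos(7*pi*θ/3) is 9*θ**2*sin(7*pi*θ/3)/(7*pi) + 6*θ*sin(7*pi*θ/3)/(7*pi) + 54*θ*cos(7*pi*θ/3)/(49*pi**2) - 162*sin(7*pi*θ/3)/(343*pi**3) + 18*cos(7*pi*θ/3)/(49*pi**2); evaluating from 0 to 3: ∫_{0}^{3} (3*θ**2 + 2*θ) cos(7*pi*θ/3) dθ = (-180/(49*pi**2)) - (18/(49*pi**2)) = -198/(49*pi**2).
Hence a_7 = (2/3)·(-198/(49*pi**2)) = -132/(49*pi**2).

-132/(49*pi**2)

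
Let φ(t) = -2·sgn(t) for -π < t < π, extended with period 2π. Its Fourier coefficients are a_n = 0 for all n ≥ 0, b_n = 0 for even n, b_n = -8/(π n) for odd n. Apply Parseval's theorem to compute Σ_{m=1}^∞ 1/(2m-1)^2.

pi**2/8

Parseval: Σ b_n^2 = (1/π) ∫_{-π}^{π} φ(t)^2 dt = 8.
Only odd n contribute, with b_n^2 = 64/(π^2 n^2), so Σ_{m≥1} 1/(2m-1)^2 = π^2·(8)/64 = pi**2/8.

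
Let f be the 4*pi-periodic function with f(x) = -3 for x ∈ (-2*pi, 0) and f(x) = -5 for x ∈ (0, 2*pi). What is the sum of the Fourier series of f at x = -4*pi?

-4

x = -4*pi differs from x = 0 by -1 full period(s), and the series is 4*pi-periodic.
At x = 0 the one-sided limits are f(0^-) = -3 and f(0^+) = -5.
By Dirichlet's theorem the series converges to their average, [(-3) + (-5)]/2 = -4.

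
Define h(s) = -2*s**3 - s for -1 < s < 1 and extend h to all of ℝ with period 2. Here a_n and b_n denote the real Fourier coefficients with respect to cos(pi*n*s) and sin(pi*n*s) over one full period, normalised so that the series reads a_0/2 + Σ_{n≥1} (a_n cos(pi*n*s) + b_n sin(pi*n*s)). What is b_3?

-2/pi + 8/(9*pi**3)

b_3 = ∫_{-1}^{1} h(s) sin(3*pi*s) ds.
h is odd and sin(3*pi*s) is odd, so the integrand is even and b_3 = 2 ∫_0^{1} h(s) sin(3*pi*s) ds.
Integrating by parts three times (tabular method), an antiderivative of (-2*s**3 - s) sin(3*pi*s) is 2*s**3*cos(3*pi*s)/(3*pi) - 2*s**2*sin(3*pi*s)/(3*pi**2) - 4*s*cos(3*pi*s)/(9*pi**3) + s*cos(3*pi*s)/(3*pi) - sin(3*pi*s)/(9*pi**2) + 4*sin(3*pi*s)/(27*pi**4); evaluating from 0 to 1: ∫_{0}^{1} (-2*s**3 - s) sin(3*pi*s) ds = ((4/9 - pi**2)/pi**3) - (0) = (4/9 - pi**2)/pi**3.
Hence b_3 = 2·((4/9 - pi**2)/pi**3) = -2/pi + 8/(9*pi**3).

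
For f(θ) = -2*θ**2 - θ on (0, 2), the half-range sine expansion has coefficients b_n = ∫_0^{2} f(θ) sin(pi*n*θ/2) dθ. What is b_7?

4*(16 - 245*pi**2)/(343*pi**3)

b_7 = ∫_0^{2} (-2*θ**2 - θ) sin(7*pi*θ/2) dθ.
Integrating by parts twice (tabular method), an antiderivative of (-2*θ**2 - θ) sin(7*pi*θ/2) is 4*θ**2*cos(7*pi*θ/2)/(7*pi) - 16*θ*sin(7*pi*θ/2)/(49*pi**2) + 2*θ*cos(7*pi*θ/2)/(7*pi) - 4*sin(7*pi*θ/2)/(49*pi**2) - 32*cos(7*pi*θ/2)/(343*pi**3); evaluating from 0 to 2: ∫_{0}^{2} (-2*θ**2 - θ) sin(7*pi*θ/2) dθ = (4*(8 - 245*pi**2)/(343*pi**3)) - (-32/(343*pi**3)) = 4*(16 - 245*pi**2)/(343*pi**3).
Hence b_7 = 4*(16 - 245*pi**2)/(343*pi**3).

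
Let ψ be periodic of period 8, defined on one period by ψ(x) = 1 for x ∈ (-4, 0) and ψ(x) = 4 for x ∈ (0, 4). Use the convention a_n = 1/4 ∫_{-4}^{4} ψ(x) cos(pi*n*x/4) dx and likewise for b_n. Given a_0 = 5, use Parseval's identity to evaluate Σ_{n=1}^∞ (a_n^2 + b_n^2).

Parseval: a_0^2/2 + Σ_{n≥1} (a_n^2+b_n^2) = 1/4 ∫_{-4}^{4} ψ(x)^2 dx = 17.
Subtract a_0^2/2 = 25/2: Σ (a_n^2+b_n^2) = 9/2.

9/2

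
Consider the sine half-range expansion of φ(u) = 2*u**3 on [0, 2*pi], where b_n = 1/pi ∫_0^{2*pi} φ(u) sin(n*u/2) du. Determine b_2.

24 - 16*pi**2

b_2 = 1/pi ∫_0^{2*pi} (2*u**3) sin(u) du.
Integrating by parts three times (tabular method), an antiderivative of (2*u**3) sin(u) is -2*u**3*cos(u) + 6*u**2*sin(u) + 12*u*cos(u) - 12*sin(u); evaluating from 0 to 2*pi: ∫_{0}^{2*pi} (2*u**3) sin(u) du = (-16*pi**3 + 24*pi) - (0) = -16*pi**3 + 24*pi.
Hence b_2 = (1/pi)·(-16*pi**3 + 24*pi) = 24 - 16*pi**2.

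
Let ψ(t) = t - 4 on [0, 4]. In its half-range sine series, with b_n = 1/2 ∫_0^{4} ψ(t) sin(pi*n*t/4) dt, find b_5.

b_5 = 1/2 ∫_0^{4} (t - 4) sin(5*pi*t/4) dt.
Integrating by parts (boundary term plus one more integral), an antiderivative of (t - 4) sin(5*pi*t/4) is -4*t*cos(5*pi*t/4)/(5*pi) + 16*sin(5*pi*t/4)/(25*pi**2) + 16*cos(5*pi*t/4)/(5*pi); evaluating from 0 to 4: ∫_{0}^{4} (t - 4) sin(5*pi*t/4) dt = (0) - (16/(5*pi)) = -16/(5*pi).
Hence b_5 = (1/2)·(-16/(5*pi)) = -8/(5*pi).

-8/(5*pi)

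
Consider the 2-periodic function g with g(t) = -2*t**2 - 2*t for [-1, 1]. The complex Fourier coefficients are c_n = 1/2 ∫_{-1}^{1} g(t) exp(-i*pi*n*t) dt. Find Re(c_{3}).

Since g is real-valued, Re(c_{3}) = 1/2 ∫_{-1}^{1} g(t) cos(3*pi*t) dt = a_{3}/2.
Integrating by parts twice (tabular method), an antiderivative of (-2*t**2 - 2*t) cos(3*pi*t) is -2*t**2*sin(3*pi*t)/(3*pi) - 2*t*sin(3*pi*t)/(3*pi) - 4*t*cos(3*pi*t)/(9*pi**2) + 4*sin(3*pi*t)/(27*pi**3) - 2*cos(3*pi*t)/(9*pi**2); evaluating from -1 to 1: ∫_{-1}^{1} (-2*t**2 - 2*t) cos(3*pi*t) dt = (2/(3*pi**2)) - (-2/(9*pi**2)) = 8/(9*pi**2).
Hence Re(c_{3}) = (1/2)·(8/(9*pi**2)) = 4/(9*pi**2).

4/(9*pi**2)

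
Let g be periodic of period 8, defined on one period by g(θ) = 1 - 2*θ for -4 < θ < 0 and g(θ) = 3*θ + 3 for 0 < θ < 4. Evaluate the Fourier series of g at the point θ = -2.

5

g is continuous at θ = -2 with value 5, so the series converges to 5 there.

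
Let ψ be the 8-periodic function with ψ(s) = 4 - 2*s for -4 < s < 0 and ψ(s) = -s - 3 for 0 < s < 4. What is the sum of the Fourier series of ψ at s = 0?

1/2

At s = 0 the one-sided limits are ψ(0^-) = 4 and ψ(0^+) = -3.
By Dirichlet's theorem the series converges to their average, [(4) + (-3)]/2 = 1/2.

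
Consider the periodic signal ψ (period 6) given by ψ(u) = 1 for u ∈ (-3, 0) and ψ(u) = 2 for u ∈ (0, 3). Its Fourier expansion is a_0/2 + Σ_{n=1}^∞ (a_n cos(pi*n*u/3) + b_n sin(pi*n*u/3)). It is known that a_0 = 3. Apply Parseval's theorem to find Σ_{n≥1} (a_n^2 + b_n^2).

Parseval: a_0^2/2 + Σ_{n≥1} (a_n^2+b_n^2) = 1/3 ∫_{-3}^{3} ψ(u)^2 du = 5.
Subtract a_0^2/2 = 9/2: Σ (a_n^2+b_n^2) = 1/2.

1/2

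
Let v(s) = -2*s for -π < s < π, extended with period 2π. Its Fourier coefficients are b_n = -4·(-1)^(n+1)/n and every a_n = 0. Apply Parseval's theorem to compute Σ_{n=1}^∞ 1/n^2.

pi**2/6

Parseval: Σ b_n^2 = (1/π) ∫_{-π}^{π} v(s)^2 ds = 8*pi**2/3.
Σ b_n^2 = Σ 16/n^2, so Σ 1/n^2 = (8*pi**2/3)/16 = pi**2/6.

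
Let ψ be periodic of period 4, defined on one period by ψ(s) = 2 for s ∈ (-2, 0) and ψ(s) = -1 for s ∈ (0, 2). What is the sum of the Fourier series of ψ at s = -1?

2

ψ is continuous at s = -1 with value 2, so the series converges to 2 there.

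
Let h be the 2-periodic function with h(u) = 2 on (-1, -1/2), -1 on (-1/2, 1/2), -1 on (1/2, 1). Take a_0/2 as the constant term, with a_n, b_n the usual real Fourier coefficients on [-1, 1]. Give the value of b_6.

b_6 = ∫_{-1}^{1} h(u) sin(6*pi*u) du.
Split the integral at the breakpoints.
Directly, an antiderivative of (2) sin(6*pi*u) is -cos(6*pi*u)/(3*pi); evaluating from -1 to -1/2: ∫_{-1}^{-1/2} (2) sin(6*pi*u) du = (1/(3*pi)) - (-1/(3*pi)) = 2/(3*pi).
Directly, an antiderivative of (-1) sin(6*pi*u) is cos(6*pi*u)/(6*pi); evaluating from -1/2 to 1/2: ∫_{-1/2}^{1/2} (-1) sin(6*pi*u) du = (-1/(6*pi)) - (-1/(6*pi)) = 0.
Directly, an antiderivative of (-1) sin(6*pi*u) is cos(6*pi*u)/(6*pi); evaluating from 1/2 to 1: ∫_{1/2}^{1} (-1) sin(6*pi*u) du = (1/(6*pi)) - (-1/(6*pi)) = 1/(3*pi).
Summing the pieces gives b_6 = 1/pi.

1/pi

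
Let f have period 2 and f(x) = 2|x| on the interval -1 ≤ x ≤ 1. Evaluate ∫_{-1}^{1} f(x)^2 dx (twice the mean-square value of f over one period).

∫_{-1}^{1} f(x)^2 dx = 8/3.

8/3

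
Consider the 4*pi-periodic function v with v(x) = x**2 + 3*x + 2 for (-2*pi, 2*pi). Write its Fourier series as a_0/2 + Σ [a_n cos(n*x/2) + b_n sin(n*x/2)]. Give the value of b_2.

b_2 = (1/(2*pi)) ∫_{-2*pi}^{2*pi} v(x) sin(x) dx.
Integrating by parts twice (tabular method), an antiderivative of (x**2 + 3*x + 2) sin(x) is -x**2*cos(x) + 2*x*sin(x) - 3*x*cos(x) + 3*sin(x); evaluating from -2*pi to 2*pi: ∫_{-2*pi}^{2*pi} (x**2 + 3*x + 2) sin(x) dx = (-2*pi*(3 + 2*pi)) - (2*pi*(3 - 2*pi)) = -12*pi.
Hence b_2 = (1/(2*pi))·(-12*pi) = -6.

-6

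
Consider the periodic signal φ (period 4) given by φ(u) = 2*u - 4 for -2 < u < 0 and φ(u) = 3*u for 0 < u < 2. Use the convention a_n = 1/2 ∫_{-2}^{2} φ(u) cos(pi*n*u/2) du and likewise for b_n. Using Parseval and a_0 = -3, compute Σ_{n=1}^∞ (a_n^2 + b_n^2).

Parseval: a_0^2/2 + Σ_{n≥1} (a_n^2+b_n^2) = 1/2 ∫_{-2}^{2} φ(u)^2 du = 148/3.
Subtract a_0^2/2 = 9/2: Σ (a_n^2+b_n^2) = 269/6.

269/6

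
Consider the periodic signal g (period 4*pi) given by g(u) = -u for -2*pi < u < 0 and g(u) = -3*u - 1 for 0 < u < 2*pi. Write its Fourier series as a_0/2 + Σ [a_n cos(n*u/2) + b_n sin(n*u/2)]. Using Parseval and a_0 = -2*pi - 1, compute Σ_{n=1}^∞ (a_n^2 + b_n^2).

1/2 + 4*pi + 34*pi**2/3

Parseval: a_0^2/2 + Σ_{n≥1} (a_n^2+b_n^2) = (1/(2*pi)) ∫_{-2*pi}^{2*pi} g(u)^2 du = 1 + 6*pi + 40*pi**2/3.
Subtract a_0^2/2 = (1 + 2*pi)**2/2: Σ (a_n^2+b_n^2) = 1/2 + 4*pi + 34*pi**2/3.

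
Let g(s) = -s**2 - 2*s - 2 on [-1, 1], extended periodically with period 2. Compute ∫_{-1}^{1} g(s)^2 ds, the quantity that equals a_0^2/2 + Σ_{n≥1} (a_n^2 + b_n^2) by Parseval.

∫_{-1}^{1} g(s)^2 ds = 206/15.

206/15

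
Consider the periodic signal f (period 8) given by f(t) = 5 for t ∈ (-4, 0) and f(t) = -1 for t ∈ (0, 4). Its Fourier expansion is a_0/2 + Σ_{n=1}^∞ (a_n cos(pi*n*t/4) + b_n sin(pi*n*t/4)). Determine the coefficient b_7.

-12/(7*pi)

b_7 = 1/4 ∫_{-4}^{4} f(t) sin(7*pi*t/4) dt.
Split the integral at the breakpoints.
Directly, an antiderivative of (5) sin(7*pi*t/4) is -20*cos(7*pi*t/4)/(7*pi); evaluating from -4 to 0: ∫_{-4}^{0} (5) sin(7*pi*t/4) dt = (-20/(7*pi)) - (20/(7*pi)) = -40/(7*pi).
Directly, an antiderivative of (-1) sin(7*pi*t/4) is 4*cos(7*pi*t/4)/(7*pi); evaluating from 0 to 4: ∫_{0}^{4} (-1) sin(7*pi*t/4) dt = (-4/(7*pi)) - (4/(7*pi)) = -8/(7*pi).
Summing the pieces and multiplying by (1/4) gives b_7 = -12/(7*pi).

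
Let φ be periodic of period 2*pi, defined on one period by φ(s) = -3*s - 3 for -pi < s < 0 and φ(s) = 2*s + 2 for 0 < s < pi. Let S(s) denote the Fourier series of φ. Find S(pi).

-1/2 + 5*pi/2

s = pi differs from s = -pi by 1 full period(s), and the series is 2*pi-periodic.
At s = -pi the one-sided limits are φ(-pi^-) = 2 + 2*pi and φ(-pi^+) = -3 + 3*pi.
By Dirichlet's theorem the series converges to their average, [(2 + 2*pi) + (-3 + 3*pi)]/2 = -1/2 + 5*pi/2.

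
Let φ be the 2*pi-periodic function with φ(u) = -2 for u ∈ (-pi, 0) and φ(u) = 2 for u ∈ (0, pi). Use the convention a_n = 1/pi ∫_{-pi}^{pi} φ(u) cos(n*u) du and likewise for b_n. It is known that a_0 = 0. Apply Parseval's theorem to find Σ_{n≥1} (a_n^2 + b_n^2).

8

Parseval: a_0^2/2 + Σ_{n≥1} (a_n^2+b_n^2) = 1/pi ∫_{-pi}^{pi} φ(u)^2 du = 8.
Subtract a_0^2/2 = 0: Σ (a_n^2+b_n^2) = 8.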